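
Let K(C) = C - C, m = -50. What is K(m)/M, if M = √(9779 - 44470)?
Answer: 0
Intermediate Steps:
K(C) = 0
M = I*√34691 (M = √(-34691) = I*√34691 ≈ 186.26*I)
K(m)/M = 0/((I*√34691)) = 0*(-I*√34691/34691) = 0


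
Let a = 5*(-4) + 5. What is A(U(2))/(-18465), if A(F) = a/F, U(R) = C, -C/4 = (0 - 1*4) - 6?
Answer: 1/49240 ≈ 2.0309e-5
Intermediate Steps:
C = 40 (C = -4*((0 - 1*4) - 6) = -4*((0 - 4) - 6) = -4*(-4 - 6) = -4*(-10) = 40)
U(R) = 40
a = -15 (a = -20 + 5 = -15)
A(F) = -15/F
A(U(2))/(-18465) = -15/40/(-18465) = -15*1/40*(-1/18465) = -3/8*(-1/18465) = 1/49240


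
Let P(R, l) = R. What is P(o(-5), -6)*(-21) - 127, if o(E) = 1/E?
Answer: -614/5 ≈ -122.80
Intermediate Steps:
P(o(-5), -6)*(-21) - 127 = -21/(-5) - 127 = -1/5*(-21) - 127 = 21/5 - 127 = -614/5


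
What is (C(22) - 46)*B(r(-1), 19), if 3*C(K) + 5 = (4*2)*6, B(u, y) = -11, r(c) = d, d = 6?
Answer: 1045/3 ≈ 348.33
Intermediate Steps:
r(c) = 6
C(K) = 43/3 (C(K) = -5/3 + ((4*2)*6)/3 = -5/3 + (8*6)/3 = -5/3 + (⅓)*48 = -5/3 + 16 = 43/3)
(C(22) - 46)*B(r(-1), 19) = (43/3 - 46)*(-11) = -95/3*(-11) = 1045/3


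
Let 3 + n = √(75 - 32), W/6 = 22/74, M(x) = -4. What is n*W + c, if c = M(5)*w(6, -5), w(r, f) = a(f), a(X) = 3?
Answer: -642/37 + 66*√43/37 ≈ -5.6543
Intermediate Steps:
w(r, f) = 3
W = 66/37 (W = 6*(22/74) = 6*(22*(1/74)) = 6*(11/37) = 66/37 ≈ 1.7838)
c = -12 (c = -4*3 = -12)
n = -3 + √43 (n = -3 + √(75 - 32) = -3 + √43 ≈ 3.5574)
n*W + c = (-3 + √43)*(66/37) - 12 = (-198/37 + 66*√43/37) - 12 = -642/37 + 66*√43/37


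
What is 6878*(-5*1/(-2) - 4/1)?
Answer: -10317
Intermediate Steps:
6878*(-5*1/(-2) - 4/1) = 6878*(-5*(-½) - 4*1) = 6878*(5/2 - 4) = 6878*(-3/2) = -10317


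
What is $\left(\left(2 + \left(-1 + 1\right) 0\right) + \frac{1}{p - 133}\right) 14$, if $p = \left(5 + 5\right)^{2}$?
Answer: $\frac{910}{33} \approx 27.576$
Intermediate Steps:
$p = 100$ ($p = 10^{2} = 100$)
$\left(\left(2 + \left(-1 + 1\right) 0\right) + \frac{1}{p - 133}\right) 14 = \left(\left(2 + \left(-1 + 1\right) 0\right) + \frac{1}{100 - 133}\right) 14 = \left(\left(2 + 0 \cdot 0\right) + \frac{1}{-33}\right) 14 = \left(\left(2 + 0\right) - \frac{1}{33}\right) 14 = \left(2 - \frac{1}{33}\right) 14 = \frac{65}{33} \cdot 14 = \frac{910}{33}$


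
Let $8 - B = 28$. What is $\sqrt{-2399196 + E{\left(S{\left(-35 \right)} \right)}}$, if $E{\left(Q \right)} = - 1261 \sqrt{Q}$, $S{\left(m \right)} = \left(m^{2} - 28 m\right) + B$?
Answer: $\sqrt{-2399196 - 1261 \sqrt{2185}} \approx 1567.8 i$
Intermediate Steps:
$B = -20$ ($B = 8 - 28 = -20$)
$S{\left(m \right)} = -20 + m^{2} - 28 m$ ($S{\left(m \right)} = \left(m^{2} - 28 m\right) - 20 = -20 + m^{2} - 28 m$)
$\sqrt{-2399196 + E{\left(S{\left(-35 \right)} \right)}} = \sqrt{-2399196 - 1261 \sqrt{-20 + \left(-35\right)^{2} - -980}} = \sqrt{-2399196 - 1261 \sqrt{-20 + 1225 + 980}} = \sqrt{-2399196 - 1261 \sqrt{2185}}$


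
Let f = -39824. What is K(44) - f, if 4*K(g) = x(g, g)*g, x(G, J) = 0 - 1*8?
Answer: 39736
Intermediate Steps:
x(G, J) = -8 (x(G, J) = 0 - 8 = -8)
K(g) = -2*g (K(g) = (-8*g)/4 = -2*g)
K(44) - f = -2*44 - 1*(-39824) = -88 + 39824 = 39736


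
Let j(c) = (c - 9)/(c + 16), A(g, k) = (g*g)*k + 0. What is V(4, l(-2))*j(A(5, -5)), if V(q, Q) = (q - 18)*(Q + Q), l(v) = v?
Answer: 7504/109 ≈ 68.844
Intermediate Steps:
V(q, Q) = 2*Q*(-18 + q) (V(q, Q) = (-18 + q)*(2*Q) = 2*Q*(-18 + q))
A(g, k) = k*g**2 (A(g, k) = g**2*k + 0 = k*g**2 + 0 = k*g**2)
j(c) = (-9 + c)/(16 + c)
V(4, l(-2))*j(A(5, -5)) = (2*(-2)*(-18 + 4))*((-9 - 5*5**2)/(16 - 5*5**2)) = (2*(-2)*(-14))*((-9 - 5*25)/(16 - 5*25)) = 56*((-9 - 125)/(16 - 125)) = 56*(-134/(-109)) = 56*(-1/109*(-134)) = 56*(134/109) = 7504/109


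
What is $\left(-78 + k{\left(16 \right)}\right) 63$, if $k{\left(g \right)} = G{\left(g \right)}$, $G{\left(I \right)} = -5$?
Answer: $-5229$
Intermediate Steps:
$k{\left(g \right)} = -5$
$\left(-78 + k{\left(16 \right)}\right) 63 = \left(-78 - 5\right) 63 = \left(-83\right) 63 = -5229$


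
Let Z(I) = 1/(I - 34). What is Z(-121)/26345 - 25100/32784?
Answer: -25623813821/33468161100 ≈ -0.76562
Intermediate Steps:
Z(I) = 1/(-34 + I)
Z(-121)/26345 - 25100/32784 = 1/(-34 - 121*26345) - 25100/32784 = (1/26345)/(-155) - 25100*1/32784 = -1/155*1/26345 - 6275/8196 = -1/4083475 - 6275/8196 = -25623813821/33468161100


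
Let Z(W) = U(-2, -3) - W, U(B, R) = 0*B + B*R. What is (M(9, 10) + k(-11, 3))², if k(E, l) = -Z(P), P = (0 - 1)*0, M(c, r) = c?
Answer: 9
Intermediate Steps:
U(B, R) = B*R (U(B, R) = 0 + B*R = B*R)
P = 0 (P = -1*0 = 0)
Z(W) = 6 - W (Z(W) = -2*(-3) - W = 6 - W)
k(E, l) = -6 (k(E, l) = -(6 - 1*0) = -(6 + 0) = -1*6 = -6)
(M(9, 10) + k(-11, 3))² = (9 - 6)² = 3² = 9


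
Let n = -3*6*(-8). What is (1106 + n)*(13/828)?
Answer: 8125/414 ≈ 19.626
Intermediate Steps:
n = 144 (n = -18*(-8) = 144)
(1106 + n)*(13/828) = (1106 + 144)*(13/828) = 1250*(13*(1/828)) = 1250*(13/828) = 8125/414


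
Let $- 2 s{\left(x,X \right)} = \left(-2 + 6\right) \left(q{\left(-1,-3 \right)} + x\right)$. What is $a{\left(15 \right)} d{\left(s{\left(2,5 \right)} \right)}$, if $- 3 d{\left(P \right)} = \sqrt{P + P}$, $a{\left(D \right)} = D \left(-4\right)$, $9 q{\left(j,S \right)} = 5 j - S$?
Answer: $\frac{160 i}{3} \approx 53.333 i$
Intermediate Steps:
$q{\left(j,S \right)} = - \frac{S}{9} + \frac{5 j}{9}$ ($q{\left(j,S \right)} = \frac{5 j - S}{9} = \frac{- S + 5 j}{9} = - \frac{S}{9} + \frac{5 j}{9}$)
$s{\left(x,X \right)} = \frac{4}{9} - 2 x$ ($s{\left(x,X \right)} = - \frac{\left(-2 + 6\right) \left(\left(\left(- \frac{1}{9}\right) \left(-3\right) + \frac{5}{9} \left(-1\right)\right) + x\right)}{2} = - \frac{4 \left(\left(\frac{1}{3} - \frac{5}{9}\right) + x\right)}{2} = - \frac{4 \left(- \frac{2}{9} + x\right)}{2} = - \frac{- \frac{8}{9} + 4 x}{2} = \frac{4}{9} - 2 x$)
$a{\left(D \right)} = - 4 D$
$d{\left(P \right)} = - \frac{\sqrt{2} \sqrt{P}}{3}$ ($d{\left(P \right)} = - \frac{\sqrt{P + P}}{3} = - \frac{\sqrt{2 P}}{3} = - \frac{\sqrt{2} \sqrt{P}}{3}$)
$a{\left(15 \right)} d{\left(s{\left(2,5 \right)} \right)} = \left(-4\right) 15 \left(- \frac{\sqrt{2} \sqrt{\frac{4}{9} - 4}}{3}\right) = - 60 \left(- \frac{\sqrt{2} \sqrt{\frac{4}{9} - 4}}{3}\right) = - 60 \left(- \frac{\sqrt{2} \sqrt{- \frac{32}{9}}}{3}\right) = - 60 \left(- \frac{\sqrt{2} \frac{4 i \sqrt{2}}{3}}{3}\right) = - 60 \left(- \frac{8 i}{9}\right) = \frac{160 i}{3}$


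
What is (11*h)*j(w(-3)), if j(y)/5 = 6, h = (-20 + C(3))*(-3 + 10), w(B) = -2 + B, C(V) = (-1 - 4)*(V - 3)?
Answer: -46200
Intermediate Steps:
C(V) = 15 - 5*V (C(V) = -5*(-3 + V) = 15 - 5*V)
h = -140 (h = (-20 + (15 - 5*3))*(-3 + 10) = (-20 + (15 - 15))*7 = (-20 + 0)*7 = -20*7 = -140)
j(y) = 30 (j(y) = 5*6 = 30)
(11*h)*j(w(-3)) = (11*(-140))*30 = -1540*30 = -46200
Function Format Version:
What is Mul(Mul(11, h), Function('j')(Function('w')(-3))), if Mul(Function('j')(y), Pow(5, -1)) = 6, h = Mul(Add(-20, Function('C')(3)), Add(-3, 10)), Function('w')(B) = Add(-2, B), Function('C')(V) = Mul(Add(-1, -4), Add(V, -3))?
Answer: -46200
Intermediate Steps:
Function('C')(V) = Add(15, Mul(-5, V)) (Function('C')(V) = Mul(-5, Add(-3, V)) = Add(15, Mul(-5, V)))
h = -140 (h = Mul(Add(-20, Add(15, Mul(-5, 3))), Add(-3, 10)) = Mul(Add(-20, Add(15, -15)), 7) = Mul(Add(-20, 0), 7) = Mul(-20, 7) = -140)
Function('j')(y) = 30 (Function('j')(y) = Mul(5, 6) = 30)
Mul(Mul(11, h), Function('j')(Function('w')(-3))) = Mul(Mul(11, -140), 30) = Mul(-1540, 30) = -46200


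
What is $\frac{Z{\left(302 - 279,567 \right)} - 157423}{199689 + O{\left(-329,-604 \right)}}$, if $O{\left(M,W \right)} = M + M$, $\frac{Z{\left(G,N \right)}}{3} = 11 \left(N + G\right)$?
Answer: $- \frac{137953}{199031} \approx -0.69312$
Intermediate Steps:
$Z{\left(G,N \right)} = 33 G + 33 N$ ($Z{\left(G,N \right)} = 3 \cdot 11 \left(N + G\right) = 3 \cdot 11 \left(G + N\right) = 3 \left(11 G + 11 N\right) = 33 G + 33 N$)
$O{\left(M,W \right)} = 2 M$
$\frac{Z{\left(302 - 279,567 \right)} - 157423}{199689 + O{\left(-329,-604 \right)}} = \frac{\left(33 \left(302 - 279\right) + 33 \cdot 567\right) - 157423}{199689 + 2 \left(-329\right)} = \frac{\left(33 \left(302 - 279\right) + 18711\right) - 157423}{199689 - 658} = \frac{\left(33 \cdot 23 + 18711\right) - 157423}{199031} = \left(\left(759 + 18711\right) - 157423\right) \frac{1}{199031} = \left(19470 - 157423\right) \frac{1}{199031} = \left(-137953\right) \frac{1}{199031} = - \frac{137953}{199031}$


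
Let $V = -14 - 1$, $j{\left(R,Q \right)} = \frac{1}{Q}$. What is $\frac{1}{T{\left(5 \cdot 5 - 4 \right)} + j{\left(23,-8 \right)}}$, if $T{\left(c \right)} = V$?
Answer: $- \frac{8}{121} \approx -0.066116$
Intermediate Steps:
$V = -15$
$T{\left(c \right)} = -15$
$\frac{1}{T{\left(5 \cdot 5 - 4 \right)} + j{\left(23,-8 \right)}} = \frac{1}{-15 + \frac{1}{-8}} = \frac{1}{-15 - \frac{1}{8}} = \frac{1}{- \frac{121}{8}} = - \frac{8}{121}$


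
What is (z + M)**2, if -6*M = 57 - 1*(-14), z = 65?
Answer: 101761/36 ≈ 2826.7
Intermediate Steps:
M = -71/6 (M = -(57 - 1*(-14))/6 = -(57 + 14)/6 = -1/6*71 = -71/6 ≈ -11.833)
(z + M)**2 = (65 - 71/6)**2 = (319/6)**2 = 101761/36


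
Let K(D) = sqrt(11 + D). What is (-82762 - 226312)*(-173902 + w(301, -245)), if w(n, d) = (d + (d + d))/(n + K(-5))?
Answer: 973884318884290/18119 - 45433878*sqrt(6)/18119 ≈ 5.3749e+10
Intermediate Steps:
w(n, d) = 3*d/(n + sqrt(6)) (w(n, d) = (d + (d + d))/(n + sqrt(11 - 5)) = (d + 2*d)/(n + sqrt(6)) = (3*d)/(n + sqrt(6)) = 3*d/(n + sqrt(6)))
(-82762 - 226312)*(-173902 + w(301, -245)) = (-82762 - 226312)*(-173902 + 3*(-245)/(301 + sqrt(6))) = -309074*(-173902 - 735/(301 + sqrt(6))) = 53748586748 + 227169390/(301 + sqrt(6))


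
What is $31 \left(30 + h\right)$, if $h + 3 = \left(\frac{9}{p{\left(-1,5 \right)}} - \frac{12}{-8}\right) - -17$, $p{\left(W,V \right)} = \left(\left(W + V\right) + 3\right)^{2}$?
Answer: $\frac{138787}{98} \approx 1416.2$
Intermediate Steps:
$p{\left(W,V \right)} = \left(3 + V + W\right)^{2}$ ($p{\left(W,V \right)} = \left(\left(V + W\right) + 3\right)^{2} = \left(3 + V + W\right)^{2}$)
$h = \frac{1537}{98}$ ($h = -3 + \left(\left(\frac{9}{\left(3 + 5 - 1\right)^{2}} - \frac{12}{-8}\right) - -17\right) = -3 + \left(\left(\frac{9}{7^{2}} - - \frac{3}{2}\right) + 17\right) = -3 + \left(\left(\frac{9}{49} + \frac{3}{2}\right) + 17\right) = -3 + \left(\frac{165}{98} + 17\right) = -3 + \frac{1831}{98} = \frac{1537}{98} \approx 15.684$)
$31 \left(30 + h\right) = 31 \left(30 + \frac{1537}{98}\right) = 31 \cdot \frac{4477}{98} = \frac{138787}{98}$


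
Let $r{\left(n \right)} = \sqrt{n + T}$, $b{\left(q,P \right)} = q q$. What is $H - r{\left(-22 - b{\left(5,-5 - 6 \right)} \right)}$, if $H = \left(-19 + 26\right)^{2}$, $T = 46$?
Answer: $49 - i \approx 49.0 - 1.0 i$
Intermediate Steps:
$b{\left(q,P \right)} = q^{2}$
$H = 49$ ($H = 7^{2} = 49$)
$r{\left(n \right)} = \sqrt{46 + n}$ ($r{\left(n \right)} = \sqrt{n + 46} = \sqrt{46 + n}$)
$H - r{\left(-22 - b{\left(5,-5 - 6 \right)} \right)} = 49 - \sqrt{46 - 47} = 49 - \sqrt{-1} = 49 - i$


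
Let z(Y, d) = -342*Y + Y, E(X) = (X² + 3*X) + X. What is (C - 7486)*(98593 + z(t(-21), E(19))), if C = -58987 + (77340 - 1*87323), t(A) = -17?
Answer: -7981241840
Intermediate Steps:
E(X) = X² + 4*X
z(Y, d) = -341*Y
C = -68970 (C = -58987 + (77340 - 87323) = -58987 - 9983 = -68970)
(C - 7486)*(98593 + z(t(-21), E(19))) = (-68970 - 7486)*(98593 - 341*(-17)) = -76456*(98593 + 5797) = -76456*104390 = -7981241840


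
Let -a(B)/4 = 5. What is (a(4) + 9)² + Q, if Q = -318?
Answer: -197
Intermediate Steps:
a(B) = -20 (a(B) = -4*5 = -20)
(a(4) + 9)² + Q = (-20 + 9)² - 318 = (-11)² - 318 = 121 - 318 = -197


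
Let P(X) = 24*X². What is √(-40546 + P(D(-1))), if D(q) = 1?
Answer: I*√40522 ≈ 201.3*I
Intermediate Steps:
√(-40546 + P(D(-1))) = √(-40546 + 24*1²) = √(-40546 + 24*1) = √(-40546 + 24) = √(-40522) = I*√40522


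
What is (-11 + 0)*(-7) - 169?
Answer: -92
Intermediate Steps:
(-11 + 0)*(-7) - 169 = -11*(-7) - 169 = 77 - 169 = -92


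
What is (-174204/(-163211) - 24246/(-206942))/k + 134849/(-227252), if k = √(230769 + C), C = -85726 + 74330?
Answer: -134849/227252 + 1818515367*√37/4373889793679 ≈ -0.59086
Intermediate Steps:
C = -11396
k = 77*√37 (k = √(230769 - 11396) = √219373 = 77*√37 ≈ 468.37)
(-174204/(-163211) - 24246/(-206942))/k + 134849/(-227252) = (-174204/(-163211) - 24246/(-206942))/((77*√37)) + 134849/(-227252) = (-174204*(-1/163211) - 24246*(-1/206942))*(√37/2849) + 134849*(-1/227252) = (174204/163211 + 12123/103471)*(√37/2849) - 134849/227252 = 20003669037*(√37/2849)/16887605381 - 134849/227252 = 1818515367*√37/4373889793679 - 134849/227252 = -134849/227252 + 1818515367*√37/4373889793679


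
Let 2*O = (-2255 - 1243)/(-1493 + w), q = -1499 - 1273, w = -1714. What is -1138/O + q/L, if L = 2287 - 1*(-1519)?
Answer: -210531764/100859 ≈ -2087.4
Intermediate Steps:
L = 3806 (L = 2287 + 1519 = 3806)
q = -2772
O = 583/1069 (O = ((-2255 - 1243)/(-1493 - 1714))/2 = (-3498/(-3207))/2 = (-3498*(-1/3207))/2 = (½)*(1166/1069) = 583/1069 ≈ 0.54537)
-1138/O + q/L = -1138/583/1069 - 2772/3806 = -1138*1069/583 - 2772*1/3806 = -1216522/583 - 126/173 = -210531764/100859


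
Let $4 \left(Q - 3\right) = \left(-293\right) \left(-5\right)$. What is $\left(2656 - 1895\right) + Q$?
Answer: $\frac{4521}{4} \approx 1130.3$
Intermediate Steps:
$Q = \frac{1477}{4}$ ($Q = 3 + \frac{\left(-293\right) \left(-5\right)}{4} = 3 + \frac{1}{4} \cdot 1465 = 3 + \frac{1465}{4} = \frac{1477}{4} \approx 369.25$)
$\left(2656 - 1895\right) + Q = \left(2656 - 1895\right) + \frac{1477}{4} = 761 + \frac{1477}{4} = \frac{4521}{4}$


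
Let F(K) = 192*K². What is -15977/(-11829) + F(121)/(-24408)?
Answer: -456419501/4010031 ≈ -113.82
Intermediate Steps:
-15977/(-11829) + F(121)/(-24408) = -15977/(-11829) + (192*121²)/(-24408) = -15977*(-1/11829) + (192*14641)*(-1/24408) = 15977/11829 + 2811072*(-1/24408) = 15977/11829 - 117128/1017 = -456419501/4010031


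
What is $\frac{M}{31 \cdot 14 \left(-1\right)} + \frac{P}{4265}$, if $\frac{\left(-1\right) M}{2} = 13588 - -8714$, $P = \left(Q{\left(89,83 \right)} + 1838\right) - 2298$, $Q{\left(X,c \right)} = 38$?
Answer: $\frac{13575208}{132215} \approx 102.68$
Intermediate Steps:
$P = -422$ ($P = \left(38 + 1838\right) - 2298 = 1876 - 2298 = -422$)
$M = -44604$ ($M = - 2 \left(13588 - -8714\right) = - 2 \left(13588 + 8714\right) = \left(-2\right) 22302 = -44604$)
$\frac{M}{31 \cdot 14 \left(-1\right)} + \frac{P}{4265} = - \frac{44604}{31 \cdot 14 \left(-1\right)} - \frac{422}{4265} = - \frac{44604}{434 \left(-1\right)} - \frac{422}{4265} = - \frac{44604}{-434} - \frac{422}{4265} = \left(-44604\right) \left(- \frac{1}{434}\right) - \frac{422}{4265} = \frac{3186}{31} - \frac{422}{4265} = \frac{13575208}{132215}$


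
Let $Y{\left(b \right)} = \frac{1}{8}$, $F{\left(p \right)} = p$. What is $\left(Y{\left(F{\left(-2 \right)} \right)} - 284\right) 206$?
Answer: $- \frac{233913}{4} \approx -58478.0$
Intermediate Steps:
$Y{\left(b \right)} = \frac{1}{8}$
$\left(Y{\left(F{\left(-2 \right)} \right)} - 284\right) 206 = \left(\frac{1}{8} - 284\right) 206 = \left(- \frac{2271}{8}\right) 206 = - \frac{233913}{4}$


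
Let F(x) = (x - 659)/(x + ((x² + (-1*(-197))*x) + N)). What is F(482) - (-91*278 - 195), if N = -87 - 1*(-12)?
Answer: 8353673528/327685 ≈ 25493.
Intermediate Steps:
N = -75 (N = -87 + 12 = -75)
F(x) = (-659 + x)/(-75 + x² + 198*x) (F(x) = (x - 659)/(x + ((x² + (-1*(-197))*x) - 75)) = (-659 + x)/(x + ((x² + 197*x) - 75)) = (-659 + x)/(x + (-75 + x² + 197*x)) = (-659 + x)/(-75 + x² + 198*x))
F(482) - (-91*278 - 195) = (-659 + 482)/(-75 + 482² + 198*482) - (-91*278 - 195) = -177/(-75 + 232324 + 95436) - (-25298 - 195) = -177/327685 - 1*(-25493) = (1/327685)*(-177) + 25493 = -177/327685 + 25493 = 8353673528/327685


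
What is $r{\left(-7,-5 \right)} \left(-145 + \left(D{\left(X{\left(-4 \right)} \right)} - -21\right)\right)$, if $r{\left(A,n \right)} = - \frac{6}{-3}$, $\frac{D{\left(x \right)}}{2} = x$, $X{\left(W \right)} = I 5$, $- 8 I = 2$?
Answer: $-253$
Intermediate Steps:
$I = - \frac{1}{4}$ ($I = \left(- \frac{1}{8}\right) 2 = - \frac{1}{4} \approx -0.25$)
$X{\left(W \right)} = - \frac{5}{4}$ ($X{\left(W \right)} = \left(- \frac{1}{4}\right) 5 = - \frac{5}{4}$)
$D{\left(x \right)} = 2 x$
$r{\left(A,n \right)} = 2$ ($r{\left(A,n \right)} = \left(-6\right) \left(- \frac{1}{3}\right) = 2$)
$r{\left(-7,-5 \right)} \left(-145 + \left(D{\left(X{\left(-4 \right)} \right)} - -21\right)\right) = 2 \left(-145 + \left(2 \left(- \frac{5}{4}\right) - -21\right)\right) = 2 \left(-145 + \left(- \frac{5}{2} + 21\right)\right) = 2 \left(-145 + \frac{37}{2}\right) = 2 \left(- \frac{253}{2}\right) = -253$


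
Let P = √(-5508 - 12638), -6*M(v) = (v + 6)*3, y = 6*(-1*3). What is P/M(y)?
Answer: I*√18146/6 ≈ 22.451*I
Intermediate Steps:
y = -18 (y = 6*(-3) = -18)
M(v) = -3 - v/2 (M(v) = -(v + 6)*3/6 = -(6 + v)*3/6 = -(18 + 3*v)/6 = -3 - v/2)
P = I*√18146 (P = √(-18146) = I*√18146 ≈ 134.71*I)
P/M(y) = (I*√18146)/(-3 - ½*(-18)) = (I*√18146)/(-3 + 9) = (I*√18146)/6 = (I*√18146)*(⅙) = I*√18146/6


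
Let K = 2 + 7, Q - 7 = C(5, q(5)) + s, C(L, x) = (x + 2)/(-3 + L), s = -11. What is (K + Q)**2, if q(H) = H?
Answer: 289/4 ≈ 72.250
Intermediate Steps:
C(L, x) = (2 + x)/(-3 + L)
Q = -1/2 (Q = 7 + ((2 + 5)/(-3 + 5) - 11) = 7 + (7/2 - 11) = 7 - 15/2 = -1/2 ≈ -0.50000)
K = 9
(K + Q)**2 = (9 - 1/2)**2 = (17/2)**2 = 289/4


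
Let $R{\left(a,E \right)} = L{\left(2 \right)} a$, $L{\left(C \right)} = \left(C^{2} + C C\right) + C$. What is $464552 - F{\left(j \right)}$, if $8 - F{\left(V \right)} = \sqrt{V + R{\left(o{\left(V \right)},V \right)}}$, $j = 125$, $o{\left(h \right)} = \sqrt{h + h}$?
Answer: $464544 + 5 \sqrt{5 + 2 \sqrt{10}} \approx 4.6456 \cdot 10^{5}$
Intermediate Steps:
$L{\left(C \right)} = C + 2 C^{2}$ ($L{\left(C \right)} = \left(C^{2} + C^{2}\right) + C = 2 C^{2} + C = C + 2 C^{2}$)
$o{\left(h \right)} = \sqrt{2} \sqrt{h}$ ($o{\left(h \right)} = \sqrt{2 h} = \sqrt{2} \sqrt{h}$)
$R{\left(a,E \right)} = 10 a$ ($R{\left(a,E \right)} = 2 \left(1 + 2 \cdot 2\right) a = 2 \left(1 + 4\right) a = 2 \cdot 5 a = 10 a$)
$F{\left(V \right)} = 8 - \sqrt{V + 10 \sqrt{2} \sqrt{V}}$
$464552 - F{\left(j \right)} = 464552 - \left(8 - \sqrt{125 + 10 \sqrt{2} \sqrt{125}}\right) = 464552 - \left(8 - \sqrt{125 + 10 \sqrt{2} \cdot 5 \sqrt{5}}\right) = 464552 - \left(8 - \sqrt{125 + 50 \sqrt{10}}\right) = 464544 + \sqrt{125 + 50 \sqrt{10}}$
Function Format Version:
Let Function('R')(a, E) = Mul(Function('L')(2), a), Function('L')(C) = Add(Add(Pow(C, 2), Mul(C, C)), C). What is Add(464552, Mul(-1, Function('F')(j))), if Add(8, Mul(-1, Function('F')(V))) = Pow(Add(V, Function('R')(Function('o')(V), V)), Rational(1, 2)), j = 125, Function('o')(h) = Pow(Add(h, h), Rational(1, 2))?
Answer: Add(464544, Mul(5, Pow(Add(5, Mul(2, Pow(10, Rational(1, 2)))), Rational(1, 2)))) ≈ 4.6456e+5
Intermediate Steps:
Function('L')(C) = Add(C, Mul(2, Pow(C, 2))) (Function('L')(C) = Add(Add(Pow(C, 2), Pow(C, 2)), C) = Add(Mul(2, Pow(C, 2)), C) = Add(C, Mul(2, Pow(C, 2))))
Function('o')(h) = Mul(Pow(2, Rational(1, 2)), Pow(h, Rational(1, 2))) (Function('o')(h) = Pow(Mul(2, h), Rational(1, 2)) = Mul(Pow(2, Rational(1, 2)), Pow(h, Rational(1, 2))))
Function('R')(a, E) = Mul(10, a) (Function('R')(a, E) = Mul(Mul(2, Add(1, Mul(2, 2))), a) = Mul(Mul(2, Add(1, 4)), a) = Mul(Mul(2, 5), a) = Mul(10, a))
Function('F')(V) = Add(8, Mul(-1, Pow(Add(V, Mul(10, Pow(2, Rational(1, 2)), Pow(V, Rational(1, 2)))), Rational(1, 2)))) (Function('F')(V) = Add(8, Mul(-1, Pow(Add(V, Mul(10, Mul(Pow(2, Rational(1, 2)), Pow(V, Rational(1, 2))))), Rational(1, 2)))) = Add(8, Mul(-1, Pow(Add(V, Mul(10, Pow(2, Rational(1, 2)), Pow(V, Rational(1, 2)))), Rational(1, 2)))))
Add(464552, Mul(-1, Function('F')(j))) = Add(464552, Mul(-1, Add(8, Mul(-1, Pow(Add(125, Mul(10, Pow(2, Rational(1, 2)), Pow(125, Rational(1, 2)))), Rational(1, 2)))))) = Add(464552, Mul(-1, Add(8, Mul(-1, Pow(Add(125, Mul(10, Pow(2, Rational(1, 2)), Mul(5, Pow(5, Rational(1, 2))))), Rational(1, 2)))))) = Add(464552, Mul(-1, Add(8, Mul(-1, Pow(Add(125, Mul(50, Pow(10, Rational(1, 2)))), Rational(1, 2)))))) = Add(464552, Add(-8, Pow(Add(125, Mul(50, Pow(10, Rational(1, 2)))), Rational(1, 2)))) = Add(464544, Pow(Add(125, Mul(50, Pow(10, Rational(1, 2)))), Rational(1, 2)))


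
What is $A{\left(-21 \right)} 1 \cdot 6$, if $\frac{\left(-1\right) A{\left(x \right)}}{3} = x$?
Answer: $378$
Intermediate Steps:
$A{\left(x \right)} = - 3 x$
$A{\left(-21 \right)} 1 \cdot 6 = \left(-3\right) \left(-21\right) 1 \cdot 6 = 63 \cdot 6 = 378$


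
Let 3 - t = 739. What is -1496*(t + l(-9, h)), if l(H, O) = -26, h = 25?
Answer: 1139952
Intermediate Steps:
t = -736 (t = 3 - 1*739 = 3 - 739 = -736)
-1496*(t + l(-9, h)) = -1496*(-736 - 26) = -1496*(-762) = 1139952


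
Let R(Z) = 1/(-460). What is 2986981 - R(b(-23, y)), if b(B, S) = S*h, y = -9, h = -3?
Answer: 1374011261/460 ≈ 2.9870e+6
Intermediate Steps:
b(B, S) = -3*S (b(B, S) = S*(-3) = -3*S)
R(Z) = -1/460
2986981 - R(b(-23, y)) = 2986981 - 1*(-1/460) = 2986981 + 1/460 = 1374011261/460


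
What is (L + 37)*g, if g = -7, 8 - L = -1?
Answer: -322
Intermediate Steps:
L = 9 (L = 8 - 1*(-1) = 8 + 1 = 9)
(L + 37)*g = (9 + 37)*(-7) = 46*(-7) = -322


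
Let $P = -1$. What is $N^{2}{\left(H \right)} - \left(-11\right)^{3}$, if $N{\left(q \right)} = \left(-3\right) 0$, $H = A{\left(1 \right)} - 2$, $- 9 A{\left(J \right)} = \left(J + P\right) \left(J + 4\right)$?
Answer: $1331$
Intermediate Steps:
$A{\left(J \right)} = - \frac{\left(-1 + J\right) \left(4 + J\right)}{9}$ ($A{\left(J \right)} = - \frac{\left(J - 1\right) \left(J + 4\right)}{9} = - \frac{\left(-1 + J\right) \left(4 + J\right)}{9}$)
$H = -2$ ($H = \left(\frac{4}{9} - \frac{1}{3} - \frac{1^{2}}{9}\right) - 2 = \left(\frac{4}{9} - \frac{1}{3} - \frac{1}{9}\right) - 2 = 0 - 2 = -2$)
$N{\left(q \right)} = 0$
$N^{2}{\left(H \right)} - \left(-11\right)^{3} = 0^{2} - \left(-11\right)^{3} = 0 - -1331 = 0 + 1331 = 1331$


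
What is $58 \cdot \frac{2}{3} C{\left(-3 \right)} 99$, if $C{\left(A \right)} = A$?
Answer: $-11484$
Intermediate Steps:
$58 \cdot \frac{2}{3} C{\left(-3 \right)} 99 = 58 \cdot \frac{2}{3} \left(-3\right) 99 = 58 \left(-2\right) 99 = \left(-116\right) 99 = -11484$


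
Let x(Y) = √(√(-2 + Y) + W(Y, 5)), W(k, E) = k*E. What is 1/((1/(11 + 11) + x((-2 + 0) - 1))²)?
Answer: 484/(1 + 22*√(-15 + I*√5))² ≈ -0.064853 - 0.011215*I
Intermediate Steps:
W(k, E) = E*k
x(Y) = √(√(-2 + Y) + 5*Y)
1/((1/(11 + 11) + x((-2 + 0) - 1))²) = 1/((1/(11 + 11) + √(√(-2 + ((-2 + 0) - 1)) + 5*((-2 + 0) - 1)))²) = 1/((1/22 + √(√(-2 + (-2 - 1)) + 5*(-2 - 1)))²) = 1/((1/22 + √(√(-2 - 3) + 5*(-3)))²) = 1/((1/22 + √(√(-5) - 15))²) = 1/((1/22 + √(I*√5 - 15))²) = 1/((1/22 + √(-15 + I*√5))²) = (1/22 + √(-15 + I*√5))⁻²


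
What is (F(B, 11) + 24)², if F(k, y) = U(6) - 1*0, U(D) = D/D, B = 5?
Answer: 625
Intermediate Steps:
U(D) = 1
F(k, y) = 1 (F(k, y) = 1 - 1*0 = 1 + 0 = 1)
(F(B, 11) + 24)² = (1 + 24)² = 25² = 625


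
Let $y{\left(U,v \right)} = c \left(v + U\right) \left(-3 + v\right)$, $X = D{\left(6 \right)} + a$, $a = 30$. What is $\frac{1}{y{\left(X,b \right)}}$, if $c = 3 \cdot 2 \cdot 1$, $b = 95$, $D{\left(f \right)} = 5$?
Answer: $\frac{1}{71760} \approx 1.3935 \cdot 10^{-5}$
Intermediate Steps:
$X = 35$ ($X = 5 + 30 = 35$)
$c = 6$ ($c = 6 \cdot 1 = 6$)
$y{\left(U,v \right)} = 6 \left(-3 + v\right) \left(U + v\right)$ ($y{\left(U,v \right)} = 6 \left(v + U\right) \left(-3 + v\right) = 6 \left(U + v\right) \left(-3 + v\right) = 6 \left(-3 + v\right) \left(U + v\right)$)
$\frac{1}{y{\left(X,b \right)}} = \frac{1}{\left(-18\right) 35 - 1710 + 6 \cdot 95^{2} + 6 \cdot 35 \cdot 95} = \frac{1}{-630 - 1710 + 6 \cdot 9025 + 19950} = \frac{1}{-630 - 1710 + 54150 + 19950} = \frac{1}{71760}$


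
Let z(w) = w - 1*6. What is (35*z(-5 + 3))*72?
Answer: -20160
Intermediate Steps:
z(w) = -6 + w (z(w) = w - 6 = -6 + w)
(35*z(-5 + 3))*72 = (35*(-6 + (-5 + 3)))*72 = (35*(-6 - 2))*72 = (35*(-8))*72 = -280*72 = -20160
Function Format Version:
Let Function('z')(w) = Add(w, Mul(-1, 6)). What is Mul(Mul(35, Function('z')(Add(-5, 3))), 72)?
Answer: -20160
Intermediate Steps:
Function('z')(w) = Add(-6, w) (Function('z')(w) = Add(w, -6) = Add(-6, w))
Mul(Mul(35, Function('z')(Add(-5, 3))), 72) = Mul(Mul(35, Add(-6, Add(-5, 3))), 72) = Mul(Mul(35, Add(-6, -2)), 72) = Mul(Mul(35, -8), 72) = Mul(-280, 72) = -20160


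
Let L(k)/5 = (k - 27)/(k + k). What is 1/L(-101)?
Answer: 101/320 ≈ 0.31563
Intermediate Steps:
L(k) = 5*(-27 + k)/(2*k) (L(k) = 5*((k - 27)/(k + k)) = 5*((-27 + k)/((2*k))) = 5*((-27 + k)*(1/(2*k))) = 5*((-27 + k)/(2*k)) = 5*(-27 + k)/(2*k))
1/L(-101) = 1/((5/2)*(-27 - 101)/(-101)) = 1/((5/2)*(-1/101)*(-128)) = 1/(320/101) = 101/320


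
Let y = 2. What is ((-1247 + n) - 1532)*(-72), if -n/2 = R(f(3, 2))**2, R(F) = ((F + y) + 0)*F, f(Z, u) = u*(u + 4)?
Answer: 4264344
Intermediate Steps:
f(Z, u) = u*(4 + u)
R(F) = F*(2 + F) (R(F) = ((F + 2) + 0)*F = ((2 + F) + 0)*F = (2 + F)*F = F*(2 + F))
n = -56448 (n = -2*4*(2 + 2*(4 + 2))**2*(4 + 2)**2 = -2*144*(2 + 2*6)**2 = -2*144*(2 + 12)**2 = -2*(12*14)**2 = -2*168**2 = -2*28224 = -56448)
((-1247 + n) - 1532)*(-72) = ((-1247 - 56448) - 1532)*(-72) = (-57695 - 1532)*(-72) = -59227*(-72) = 4264344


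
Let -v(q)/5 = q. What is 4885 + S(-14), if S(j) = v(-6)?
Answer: 4915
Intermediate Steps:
v(q) = -5*q
S(j) = 30 (S(j) = -5*(-6) = 30)
4885 + S(-14) = 4885 + 30 = 4915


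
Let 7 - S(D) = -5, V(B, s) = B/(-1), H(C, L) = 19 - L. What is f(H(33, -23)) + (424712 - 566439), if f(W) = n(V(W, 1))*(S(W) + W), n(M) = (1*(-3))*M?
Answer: -134923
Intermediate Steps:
V(B, s) = -B (V(B, s) = B*(-1) = -B)
S(D) = 12 (S(D) = 7 - 1*(-5) = 7 + 5 = 12)
n(M) = -3*M
f(W) = 3*W*(12 + W) (f(W) = (-(-3)*W)*(12 + W) = (3*W)*(12 + W) = 3*W*(12 + W))
f(H(33, -23)) + (424712 - 566439) = 3*(19 - 1*(-23))*(12 + (19 - 1*(-23))) + (424712 - 566439) = 3*(19 + 23)*(12 + (19 + 23)) - 141727 = 3*42*(12 + 42) - 141727 = 3*42*54 - 141727 = 6804 - 141727 = -134923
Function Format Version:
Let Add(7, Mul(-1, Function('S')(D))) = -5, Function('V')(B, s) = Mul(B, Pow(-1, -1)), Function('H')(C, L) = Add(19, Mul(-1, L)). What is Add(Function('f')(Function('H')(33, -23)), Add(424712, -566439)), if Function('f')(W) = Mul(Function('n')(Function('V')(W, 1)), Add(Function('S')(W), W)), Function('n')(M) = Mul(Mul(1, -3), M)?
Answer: -134923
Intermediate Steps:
Function('V')(B, s) = Mul(-1, B) (Function('V')(B, s) = Mul(B, -1) = Mul(-1, B))
Function('S')(D) = 12 (Function('S')(D) = Add(7, Mul(-1, -5)) = Add(7, 5) = 12)
Function('n')(M) = Mul(-3, M)
Function('f')(W) = Mul(3, W, Add(12, W)) (Function('f')(W) = Mul(Mul(-3, Mul(-1, W)), Add(12, W)) = Mul(Mul(3, W), Add(12, W)) = Mul(3, W, Add(12, W)))
Add(Function('f')(Function('H')(33, -23)), Add(424712, -566439)) = Add(Mul(3, Add(19, Mul(-1, -23)), Add(12, Add(19, Mul(-1, -23)))), Add(424712, -566439)) = Add(Mul(3, Add(19, 23), Add(12, Add(19, 23))), -141727) = Add(Mul(3, 42, Add(12, 42)), -141727) = Add(Mul(3, 42, 54), -141727) = Add(6804, -141727) = -134923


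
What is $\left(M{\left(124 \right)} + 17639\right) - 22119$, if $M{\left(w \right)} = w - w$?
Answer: $-4480$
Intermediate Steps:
$M{\left(w \right)} = 0$
$\left(M{\left(124 \right)} + 17639\right) - 22119 = \left(0 + 17639\right) - 22119 = 17639 - 22119 = -4480$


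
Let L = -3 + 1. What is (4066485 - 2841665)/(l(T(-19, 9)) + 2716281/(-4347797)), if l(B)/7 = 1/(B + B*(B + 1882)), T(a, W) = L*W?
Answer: -178769270982097800/91215987749 ≈ -1.9598e+6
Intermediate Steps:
L = -2
T(a, W) = -2*W
l(B) = 7/(B + B*(1882 + B)) (l(B) = 7/(B + B*(B + 1882)) = 7/(B + B*(1882 + B)))
(4066485 - 2841665)/(l(T(-19, 9)) + 2716281/(-4347797)) = (4066485 - 2841665)/(7/(((-2*9))*(1883 - 2*9)) + 2716281/(-4347797)) = 1224820/(7/(-18*(1883 - 18)) + 2716281*(-1/4347797)) = 1224820/(7*(-1/18)/1865 - 2716281/4347797) = 1224820/(7*(-1/18)*(1/1865) - 2716281/4347797) = 1224820/(-7/33570 - 2716281/4347797) = 1224820/(-91215987749/145955545290) = 1224820*(-145955545290/91215987749) = -178769270982097800/91215987749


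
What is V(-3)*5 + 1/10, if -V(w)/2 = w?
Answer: 301/10 ≈ 30.100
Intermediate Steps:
V(w) = -2*w
V(-3)*5 + 1/10 = -2*(-3)*5 + 1/10 = 6*5 + ⅒ = 30 + ⅒ = 301/10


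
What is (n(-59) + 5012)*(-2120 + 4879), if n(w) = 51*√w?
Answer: 13828108 + 140709*I*√59 ≈ 1.3828e+7 + 1.0808e+6*I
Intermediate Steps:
(n(-59) + 5012)*(-2120 + 4879) = (51*√(-59) + 5012)*(-2120 + 4879) = (51*(I*√59) + 5012)*2759 = (51*I*√59 + 5012)*2759 = (5012 + 51*I*√59)*2759 = 13828108 + 140709*I*√59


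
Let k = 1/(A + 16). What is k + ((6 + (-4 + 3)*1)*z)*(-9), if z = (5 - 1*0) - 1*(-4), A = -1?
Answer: -6074/15 ≈ -404.93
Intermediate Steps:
z = 9 (z = (5 + 0) + 4 = 5 + 4 = 9)
k = 1/15 (k = 1/(-1 + 16) = 1/15 ≈ 0.066667)
k + ((6 + (-4 + 3)*1)*z)*(-9) = 1/15 + ((6 + (-4 + 3)*1)*9)*(-9) = 1/15 + ((6 - 1*1)*9)*(-9) = 1/15 + ((6 - 1)*9)*(-9) = 1/15 + (5*9)*(-9) = 1/15 + 45*(-9) = 1/15 - 405 = -6074/15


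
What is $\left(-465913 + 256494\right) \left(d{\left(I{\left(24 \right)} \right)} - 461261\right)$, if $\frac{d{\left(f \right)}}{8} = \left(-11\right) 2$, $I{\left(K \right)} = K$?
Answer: $96633675103$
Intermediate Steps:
$d{\left(f \right)} = -176$ ($d{\left(f \right)} = 8 \left(\left(-11\right) 2\right) = 8 \left(-22\right) = -176$)
$\left(-465913 + 256494\right) \left(d{\left(I{\left(24 \right)} \right)} - 461261\right) = \left(-465913 + 256494\right) \left(-176 - 461261\right) = \left(-209419\right) \left(-461437\right) = 96633675103$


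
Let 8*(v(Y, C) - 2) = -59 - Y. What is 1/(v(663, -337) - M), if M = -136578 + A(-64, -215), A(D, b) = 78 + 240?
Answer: 4/544687 ≈ 7.3437e-6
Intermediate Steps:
A(D, b) = 318
v(Y, C) = -43/8 - Y/8 (v(Y, C) = 2 + (-59 - Y)/8 = 2 + (-59/8 - Y/8) = -43/8 - Y/8)
M = -136260 (M = -136578 + 318 = -136260)
1/(v(663, -337) - M) = 1/((-43/8 - 1/8*663) - 1*(-136260)) = 1/((-43/8 - 663/8) + 136260) = 1/(-353/4 + 136260) = 1/(544687/4) = 4/544687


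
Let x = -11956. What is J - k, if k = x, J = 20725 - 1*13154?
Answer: 19527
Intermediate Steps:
J = 7571 (J = 20725 - 13154 = 7571)
k = -11956
J - k = 7571 - 1*(-11956) = 7571 + 11956 = 19527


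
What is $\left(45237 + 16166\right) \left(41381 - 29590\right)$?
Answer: $724002773$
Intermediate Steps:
$\left(45237 + 16166\right) \left(41381 - 29590\right) = 61403 \cdot 11791 = 724002773$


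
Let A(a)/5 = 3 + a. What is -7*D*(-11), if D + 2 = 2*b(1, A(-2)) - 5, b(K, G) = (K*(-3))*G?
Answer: -2849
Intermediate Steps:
A(a) = 15 + 5*a (A(a) = 5*(3 + a) = 15 + 5*a)
b(K, G) = -3*G*K (b(K, G) = (-3*K)*G = -3*G*K)
D = -37 (D = -2 + (2*(-3*(15 + 5*(-2))*1) - 5) = -2 + (2*(-3*(15 - 10)*1) - 5) = -2 + (2*(-3*5*1) - 5) = -2 + (2*(-15) - 5) = -2 + (-30 - 5) = -2 - 35 = -37)
-7*D*(-11) = -7*(-37)*(-11) = 259*(-11) = -2849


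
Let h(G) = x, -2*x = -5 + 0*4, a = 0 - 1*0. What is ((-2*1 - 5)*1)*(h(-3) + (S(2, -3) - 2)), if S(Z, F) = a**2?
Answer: -7/2 ≈ -3.5000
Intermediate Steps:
a = 0 (a = 0 + 0 = 0)
x = 5/2 (x = -(-5 + 0*4)/2 = -(-5 + 0)/2 = -1/2*(-5) = 5/2 ≈ 2.5000)
S(Z, F) = 0 (S(Z, F) = 0**2 = 0)
h(G) = 5/2
((-2*1 - 5)*1)*(h(-3) + (S(2, -3) - 2)) = ((-2*1 - 5)*1)*(5/2 + (0 - 2)) = ((-2 - 5)*1)*(5/2 - 2) = -7*1*(1/2) = -7*1/2 = -7/2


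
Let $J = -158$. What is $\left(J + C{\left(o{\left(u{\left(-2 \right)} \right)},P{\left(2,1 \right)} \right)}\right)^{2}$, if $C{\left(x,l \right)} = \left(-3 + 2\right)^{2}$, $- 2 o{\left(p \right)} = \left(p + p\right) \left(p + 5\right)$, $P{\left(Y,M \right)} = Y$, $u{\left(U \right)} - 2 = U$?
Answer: $24649$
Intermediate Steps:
$u{\left(U \right)} = 2 + U$
$o{\left(p \right)} = - p \left(5 + p\right)$ ($o{\left(p \right)} = - \frac{\left(p + p\right) \left(p + 5\right)}{2} = - \frac{2 p \left(5 + p\right)}{2} = - p \left(5 + p\right)$)
$C{\left(x,l \right)} = 1$ ($C{\left(x,l \right)} = \left(-1\right)^{2} = 1$)
$\left(J + C{\left(o{\left(u{\left(-2 \right)} \right)},P{\left(2,1 \right)} \right)}\right)^{2} = \left(-158 + 1\right)^{2} = \left(-157\right)^{2} = 24649$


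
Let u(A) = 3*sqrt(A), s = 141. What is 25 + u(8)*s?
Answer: 25 + 846*sqrt(2) ≈ 1221.4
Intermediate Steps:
25 + u(8)*s = 25 + (3*sqrt(8))*141 = 25 + (3*(2*sqrt(2)))*141 = 25 + (6*sqrt(2))*141 = 25 + 846*sqrt(2)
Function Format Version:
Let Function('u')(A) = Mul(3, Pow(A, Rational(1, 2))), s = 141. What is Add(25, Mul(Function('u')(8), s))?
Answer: Add(25, Mul(846, Pow(2, Rational(1, 2)))) ≈ 1221.4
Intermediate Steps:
Add(25, Mul(Function('u')(8), s)) = Add(25, Mul(Mul(3, Pow(8, Rational(1, 2))), 141)) = Add(25, Mul(Mul(3, Mul(2, Pow(2, Rational(1, 2)))), 141)) = Add(25, Mul(Mul(6, Pow(2, Rational(1, 2))), 141)) = Add(25, Mul(846, Pow(2, Rational(1, 2))))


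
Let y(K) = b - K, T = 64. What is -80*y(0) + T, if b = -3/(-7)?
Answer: 208/7 ≈ 29.714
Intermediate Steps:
b = 3/7 (b = -3*(-1/7) = 3/7 ≈ 0.42857)
y(K) = 3/7 - K
-80*y(0) + T = -80*(3/7 - 1*0) + 64 = -80*(3/7 + 0) + 64 = -80*3/7 + 64 = -240/7 + 64 = 208/7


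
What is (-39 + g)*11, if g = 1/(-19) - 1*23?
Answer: -12969/19 ≈ -682.58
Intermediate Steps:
g = -438/19 (g = -1/19 - 23 = -438/19 ≈ -23.053)
(-39 + g)*11 = (-39 - 438/19)*11 = -1179/19*11 = -12969/19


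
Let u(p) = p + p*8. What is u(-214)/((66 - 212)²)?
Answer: -963/10658 ≈ -0.090355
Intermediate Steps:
u(p) = 9*p (u(p) = p + 8*p = 9*p)
u(-214)/((66 - 212)²) = (9*(-214))/((66 - 212)²) = -1926/((-146)²) = -1926/21316 = -1926*1/21316 = -963/10658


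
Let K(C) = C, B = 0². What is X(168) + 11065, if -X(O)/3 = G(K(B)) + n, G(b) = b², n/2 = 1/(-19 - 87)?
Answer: 586448/53 ≈ 11065.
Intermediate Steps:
B = 0
n = -1/53 (n = 2/(-19 - 87) = 2/(-106) = 2*(-1/106) = -1/53 ≈ -0.018868)
X(O) = 3/53 (X(O) = -3*(0² - 1/53) = -3*(0 - 1/53) = -3*(-1/53) = 3/53)
X(168) + 11065 = 3/53 + 11065 = 586448/53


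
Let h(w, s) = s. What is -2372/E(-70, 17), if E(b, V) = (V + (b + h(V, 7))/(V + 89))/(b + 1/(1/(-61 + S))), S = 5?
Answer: 31680432/1739 ≈ 18218.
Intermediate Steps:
E(b, V) = (V + (7 + b)/(89 + V))/(-56 + b) (E(b, V) = (V + (b + 7)/(V + 89))/(b + 1/(1/(-61 + 5))) = (V + (7 + b)/(89 + V))/(b + 1/(1/(-56))) = (V + (7 + b)/(89 + V))/(b + 1/(-1/56)) = (V + (7 + b)/(89 + V))/(b - 56) = (V + (7 + b)/(89 + V))/(-56 + b))
-2372/E(-70, 17) = -2372*(-4984 - 56*17 + 89*(-70) + 17*(-70))/(7 - 70 + 17² + 89*17) = -2372*(-4984 - 952 - 6230 - 1190)/(7 - 70 + 289 + 1513) = -2372/(1739/(-13356)) = -2372/((-1/13356*1739)) = -2372/(-1739/13356) = -2372*(-13356/1739) = 31680432/1739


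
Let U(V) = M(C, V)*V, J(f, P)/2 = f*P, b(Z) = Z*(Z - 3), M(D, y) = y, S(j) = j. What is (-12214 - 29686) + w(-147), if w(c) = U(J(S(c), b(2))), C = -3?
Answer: 303844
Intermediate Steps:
b(Z) = Z*(-3 + Z)
J(f, P) = 2*P*f (J(f, P) = 2*(f*P) = 2*(P*f) = 2*P*f)
U(V) = V**2 (U(V) = V*V = V**2)
w(c) = 16*c**2 (w(c) = (2*(2*(-3 + 2))*c)**2 = (2*(2*(-1))*c)**2 = (2*(-2)*c)**2 = (-4*c)**2 = 16*c**2)
(-12214 - 29686) + w(-147) = (-12214 - 29686) + 16*(-147)**2 = -41900 + 16*21609 = -41900 + 345744 = 303844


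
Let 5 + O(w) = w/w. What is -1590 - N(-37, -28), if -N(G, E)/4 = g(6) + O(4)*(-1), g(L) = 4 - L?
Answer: -1582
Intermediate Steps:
O(w) = -4 (O(w) = -5 + w/w = -5 + 1 = -4)
N(G, E) = -8 (N(G, E) = -4*((4 - 1*6) - 4*(-1)) = -4*((4 - 6) + 4) = -4*(-2 + 4) = -4*2 = -8)
-1590 - N(-37, -28) = -1590 - 1*(-8) = -1590 + 8 = -1582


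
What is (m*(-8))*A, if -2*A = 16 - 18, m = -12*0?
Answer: 0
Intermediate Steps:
m = 0 (m = -2*0 = 0)
A = 1 (A = -(16 - 18)/2 = -½*(-2) = 1)
(m*(-8))*A = (0*(-8))*1 = 0*1 = 0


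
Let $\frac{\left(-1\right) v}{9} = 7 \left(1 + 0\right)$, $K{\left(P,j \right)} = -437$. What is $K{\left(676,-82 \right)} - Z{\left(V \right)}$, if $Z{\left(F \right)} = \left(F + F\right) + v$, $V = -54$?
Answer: $-266$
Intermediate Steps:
$v = -63$ ($v = - 9 \cdot 7 \left(1 + 0\right) = - 9 \cdot 7 \cdot 1 = \left(-9\right) 7 = -63$)
$Z{\left(F \right)} = -63 + 2 F$ ($Z{\left(F \right)} = \left(F + F\right) - 63 = 2 F - 63 = -63 + 2 F$)
$K{\left(676,-82 \right)} - Z{\left(V \right)} = -437 - \left(-63 + 2 \left(-54\right)\right) = -437 - \left(-63 - 108\right) = -437 - -171 = -437 + 171 = -266$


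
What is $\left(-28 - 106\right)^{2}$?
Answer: $17956$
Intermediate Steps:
$\left(-28 - 106\right)^{2} = \left(-134\right)^{2} = 17956$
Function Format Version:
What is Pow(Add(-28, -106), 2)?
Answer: 17956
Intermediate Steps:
Pow(Add(-28, -106), 2) = Pow(-134, 2) = 17956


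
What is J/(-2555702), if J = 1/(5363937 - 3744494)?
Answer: -1/4138813713986 ≈ -2.4161e-13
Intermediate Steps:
J = 1/1619443 ≈ 6.1750e-7
J/(-2555702) = (1/1619443)/(-2555702) = (1/1619443)*(-1/2555702) = -1/4138813713986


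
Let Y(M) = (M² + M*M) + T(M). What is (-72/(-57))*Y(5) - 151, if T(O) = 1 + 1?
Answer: -1621/19 ≈ -85.316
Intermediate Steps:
T(O) = 2
Y(M) = 2 + 2*M² (Y(M) = (M² + M*M) + 2 = (M² + M²) + 2 = 2*M² + 2 = 2 + 2*M²)
(-72/(-57))*Y(5) - 151 = (-72/(-57))*(2 + 2*5²) - 151 = (-72*(-1/57))*(2 + 2*25) - 151 = 24*(2 + 50)/19 - 151 = (24/19)*52 - 151 = 1248/19 - 151 = -1621/19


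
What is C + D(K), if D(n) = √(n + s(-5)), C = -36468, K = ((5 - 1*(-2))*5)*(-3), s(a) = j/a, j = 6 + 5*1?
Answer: -36468 + 2*I*√670/5 ≈ -36468.0 + 10.354*I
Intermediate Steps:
j = 11 (j = 6 + 5 = 11)
s(a) = 11/a
K = -105 (K = ((5 + 2)*5)*(-3) = (7*5)*(-3) = 35*(-3) = -105)
D(n) = √(-11/5 + n) (D(n) = √(n + 11/(-5)) = √(n + 11*(-⅕)) = √(n - 11/5) = √(-11/5 + n))
C + D(K) = -36468 + √(-55 + 25*(-105))/5 = -36468 + √(-55 - 2625)/5 = -36468 + √(-2680)/5 = -36468 + (2*I*√670)/5 = -36468 + 2*I*√670/5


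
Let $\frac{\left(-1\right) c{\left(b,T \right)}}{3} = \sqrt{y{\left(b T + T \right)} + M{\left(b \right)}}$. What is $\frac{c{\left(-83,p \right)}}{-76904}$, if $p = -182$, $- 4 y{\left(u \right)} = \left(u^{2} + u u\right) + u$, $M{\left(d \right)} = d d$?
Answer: $\frac{3 i \sqrt{111359730}}{76904} \approx 0.41166 i$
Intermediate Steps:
$M{\left(d \right)} = d^{2}$
$y{\left(u \right)} = - \frac{u^{2}}{2} - \frac{u}{4}$ ($y{\left(u \right)} = - \frac{\left(u^{2} + u u\right) + u}{4} = - \frac{\left(u^{2} + u^{2}\right) + u}{4} = - \frac{2 u^{2} + u}{4} = - \frac{u + 2 u^{2}}{4} = - \frac{u^{2}}{2} - \frac{u}{4}$)
$c{\left(b,T \right)} = - 3 \sqrt{b^{2} - \frac{\left(T + T b\right) \left(1 + 2 T + 2 T b\right)}{4}}$ ($c{\left(b,T \right)} = - 3 \sqrt{- \frac{\left(b T + T\right) \left(1 + 2 \left(b T + T\right)\right)}{4} + b^{2}} = - 3 \sqrt{- \frac{\left(T b + T\right) \left(1 + 2 \left(T b + T\right)\right)}{4} + b^{2}} = - 3 \sqrt{- \frac{\left(T + T b\right) \left(1 + 2 \left(T + T b\right)\right)}{4} + b^{2}} = - 3 \sqrt{- \frac{\left(T + T b\right) \left(1 + \left(2 T + 2 T b\right)\right)}{4} + b^{2}} = - 3 \sqrt{- \frac{\left(T + T b\right) \left(1 + 2 T + 2 T b\right)}{4} + b^{2}} = - 3 \sqrt{b^{2} - \frac{\left(T + T b\right) \left(1 + 2 T + 2 T b\right)}{4}}$)
$\frac{c{\left(-83,p \right)}}{-76904} = \frac{\left(- \frac{3}{2}\right) \sqrt{4 \left(-83\right)^{2} - - 182 \left(1 - 83\right) \left(1 + 2 \left(-182\right) \left(1 - 83\right)\right)}}{-76904} = - \frac{3 \sqrt{4 \cdot 6889 - \left(-182\right) \left(-82\right) \left(1 + 2 \left(-182\right) \left(-82\right)\right)}}{2} \left(- \frac{1}{76904}\right) = - \frac{3 \sqrt{27556 - \left(-182\right) \left(-82\right) \left(1 + 29848\right)}}{2} \left(- \frac{1}{76904}\right) = - \frac{3 \sqrt{27556 - \left(-182\right) \left(-82\right) 29849}}{2} \left(- \frac{1}{76904}\right) = - \frac{3 \sqrt{27556 - 445466476}}{2} \left(- \frac{1}{76904}\right) = - \frac{3 \sqrt{-445438920}}{2} \left(- \frac{1}{76904}\right) = - \frac{3 \cdot 2 i \sqrt{111359730}}{2} \left(- \frac{1}{76904}\right) = - 3 i \sqrt{111359730} \left(- \frac{1}{76904}\right) = \frac{3 i \sqrt{111359730}}{76904}$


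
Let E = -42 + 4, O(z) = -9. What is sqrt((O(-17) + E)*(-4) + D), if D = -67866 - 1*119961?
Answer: I*sqrt(187639) ≈ 433.17*I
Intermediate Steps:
E = -38
D = -187827 (D = -67866 - 119961 = -187827)
sqrt((O(-17) + E)*(-4) + D) = sqrt((-9 - 38)*(-4) - 187827) = sqrt(-47*(-4) - 187827) = sqrt(188 - 187827) = sqrt(-187639) = I*sqrt(187639)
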